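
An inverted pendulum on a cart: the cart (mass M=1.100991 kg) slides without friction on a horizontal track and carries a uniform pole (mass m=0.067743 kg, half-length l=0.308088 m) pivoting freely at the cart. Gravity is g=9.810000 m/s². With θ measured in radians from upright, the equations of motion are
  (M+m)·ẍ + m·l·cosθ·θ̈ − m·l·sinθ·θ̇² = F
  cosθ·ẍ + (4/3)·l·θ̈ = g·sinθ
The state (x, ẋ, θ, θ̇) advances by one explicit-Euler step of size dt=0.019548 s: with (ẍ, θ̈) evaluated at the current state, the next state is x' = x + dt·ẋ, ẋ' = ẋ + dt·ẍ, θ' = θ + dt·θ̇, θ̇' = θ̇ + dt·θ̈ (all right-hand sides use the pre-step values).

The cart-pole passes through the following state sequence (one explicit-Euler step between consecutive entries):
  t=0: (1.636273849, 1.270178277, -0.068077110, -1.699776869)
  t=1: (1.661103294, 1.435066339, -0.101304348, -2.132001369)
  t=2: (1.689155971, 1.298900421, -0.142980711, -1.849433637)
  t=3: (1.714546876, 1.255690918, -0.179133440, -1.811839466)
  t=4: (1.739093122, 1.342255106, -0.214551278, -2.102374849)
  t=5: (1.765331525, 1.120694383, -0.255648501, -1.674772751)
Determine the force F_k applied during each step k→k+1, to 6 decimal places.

F_0 = 9.402010 N
F_1 = -7.831339 N
F_2 = -2.533505 N
F_3 = 4.882467 N
F_4 = -12.780941 N

step 0→1:
  ẍ = (ẋ'−ẋ)/dt = (1.435066339−1.270178277)/0.019548 = 8.435035
  θ̈ = (θ̇'−θ̇)/dt = (-2.132001369−-1.699776869)/0.019548 = -22.110932
  sinθ=-0.068025, cosθ=0.997684
  F = (M+m)·ẍ + m·l·cosθ·θ̈ − m·l·sinθ·θ̇² = 9.858312 + -0.460404 − -0.004102 = 9.402010
step 1→2:
  ẍ = (ẋ'−ẋ)/dt = (1.298900421−1.435066339)/0.019548 = -6.965721
  θ̈ = (θ̇'−θ̇)/dt = (-1.849433637−-2.132001369)/0.019548 = 14.455071
  sinθ=-0.101131, cosθ=0.994873
  F = (M+m)·ẍ + m·l·cosθ·θ̈ − m·l·sinθ·θ̇² = -8.141075 + 0.300142 − -0.009594 = -7.831339
step 2→3:
  ẍ = (ẋ'−ẋ)/dt = (1.255690918−1.298900421)/0.019548 = -2.210431
  θ̈ = (θ̇'−θ̇)/dt = (-1.811839466−-1.849433637)/0.019548 = 1.923172
  sinθ=-0.142494, cosθ=0.989796
  F = (M+m)·ẍ + m·l·cosθ·θ̈ − m·l·sinθ·θ̇² = -2.583406 + 0.039729 − -0.010172 = -2.533505
step 3→4:
  ẍ = (ẋ'−ẋ)/dt = (1.342255106−1.255690918)/0.019548 = 4.428289
  θ̈ = (θ̇'−θ̇)/dt = (-2.102374849−-1.811839466)/0.019548 = -14.862665
  sinθ=-0.178177, cosθ=0.983998
  F = (M+m)·ẍ + m·l·cosθ·θ̈ − m·l·sinθ·θ̇² = 5.175492 + -0.305232 − -0.012208 = 4.882467
step 4→5:
  ẍ = (ẋ'−ẋ)/dt = (1.120694383−1.342255106)/0.019548 = -11.334189
  θ̈ = (θ̇'−θ̇)/dt = (-1.674772751−-2.102374849)/0.019548 = 21.874468
  sinθ=-0.212909, cosθ=0.977072
  F = (M+m)·ẍ + m·l·cosθ·θ̈ − m·l·sinθ·θ̇² = -13.246652 + 0.446070 − -0.019641 = -12.780941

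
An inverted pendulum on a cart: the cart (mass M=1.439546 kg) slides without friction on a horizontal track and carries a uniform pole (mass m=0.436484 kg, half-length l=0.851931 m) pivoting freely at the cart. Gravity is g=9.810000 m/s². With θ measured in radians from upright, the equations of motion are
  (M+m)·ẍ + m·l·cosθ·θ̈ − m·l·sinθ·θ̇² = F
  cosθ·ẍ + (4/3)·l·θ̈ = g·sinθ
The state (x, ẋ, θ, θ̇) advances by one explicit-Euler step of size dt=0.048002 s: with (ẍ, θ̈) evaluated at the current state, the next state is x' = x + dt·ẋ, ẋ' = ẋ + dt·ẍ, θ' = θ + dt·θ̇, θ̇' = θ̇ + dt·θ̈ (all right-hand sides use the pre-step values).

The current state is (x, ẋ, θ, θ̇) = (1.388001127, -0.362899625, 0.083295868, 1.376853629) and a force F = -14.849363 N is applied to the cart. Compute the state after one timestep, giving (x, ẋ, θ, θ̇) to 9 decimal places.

(1.370581219, -0.828919073, 0.149387596, 1.820183868)

sinθ=0.083199581, cosθ=0.996532904
temp = (F + m·l·θ̇²·sinθ)/(M+m) = (-14.849363 + 0.058650192)/1.876030 = -7.884049193
θ̈ = (g·sinθ − cosθ·temp)/(l·(4/3 − m·cos²θ/(M+m))) = 9.235661821
ẍ = temp − m·l·θ̈·cosθ/(M+m) = -9.708333981
Euler: x'=1.388001127+0.048002·-0.362899625=1.370581219, ẋ'=-0.362899625+0.048002·-9.708333981=-0.828919073
       θ'=0.083295868+0.048002·1.376853629=0.149387596, θ̇'=1.376853629+0.048002·9.235661821=1.820183868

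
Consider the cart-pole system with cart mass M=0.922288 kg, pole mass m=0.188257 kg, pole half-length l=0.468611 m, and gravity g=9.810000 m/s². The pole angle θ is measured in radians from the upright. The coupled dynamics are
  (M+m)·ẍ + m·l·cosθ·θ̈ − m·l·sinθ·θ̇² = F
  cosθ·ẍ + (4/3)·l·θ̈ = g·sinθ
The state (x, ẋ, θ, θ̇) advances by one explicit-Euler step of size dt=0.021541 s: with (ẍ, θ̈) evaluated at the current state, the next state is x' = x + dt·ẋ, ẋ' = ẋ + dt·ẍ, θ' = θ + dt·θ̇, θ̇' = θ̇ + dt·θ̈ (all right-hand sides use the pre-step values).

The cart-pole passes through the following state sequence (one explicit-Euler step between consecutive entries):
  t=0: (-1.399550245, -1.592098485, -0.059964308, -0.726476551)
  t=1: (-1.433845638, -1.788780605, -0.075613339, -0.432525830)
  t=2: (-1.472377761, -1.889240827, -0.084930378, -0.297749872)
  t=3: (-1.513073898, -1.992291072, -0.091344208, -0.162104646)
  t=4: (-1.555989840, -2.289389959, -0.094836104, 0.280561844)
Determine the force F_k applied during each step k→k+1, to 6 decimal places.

F_0 = -8.935459 N
F_1 = -4.627588 N
F_2 = -4.758565 N
F_3 = -13.511360 N

step 0→1:
  ẍ = (ẋ'−ẋ)/dt = (-1.788780605−-1.592098485)/0.021541 = -9.130594
  θ̈ = (θ̇'−θ̇)/dt = (-0.432525830−-0.726476551)/0.021541 = 13.646104
  sinθ=-0.059928, cosθ=0.998203
  F = (M+m)·ẍ + m·l·cosθ·θ̈ − m·l·sinθ·θ̇² = -10.139935 + 1.201686 − -0.002790 = -8.935459
step 1→2:
  ẍ = (ẋ'−ẋ)/dt = (-1.889240827−-1.788780605)/0.021541 = -4.663675
  θ̈ = (θ̇'−θ̇)/dt = (-0.297749872−-0.432525830)/0.021541 = 6.256718
  sinθ=-0.075541, cosθ=0.997143
  F = (M+m)·ẍ + m·l·cosθ·θ̈ − m·l·sinθ·θ̇² = -5.179221 + 0.550386 − -0.001247 = -4.627588
step 2→3:
  ẍ = (ẋ'−ẋ)/dt = (-1.992291072−-1.889240827)/0.021541 = -4.783912
  θ̈ = (θ̇'−θ̇)/dt = (-0.162104646−-0.297749872)/0.021541 = 6.297072
  sinθ=-0.084828, cosθ=0.996396
  F = (M+m)·ẍ + m·l·cosθ·θ̈ − m·l·sinθ·θ̇² = -5.312749 + 0.553521 − -0.000663 = -4.758565
step 3→4:
  ẍ = (ẋ'−ẋ)/dt = (-2.289389959−-1.992291072)/0.021541 = -13.792251
  θ̈ = (θ̇'−θ̇)/dt = (0.280561844−-0.162104646)/0.021541 = 20.549951
  sinθ=-0.091217, cosθ=0.995831
  F = (M+m)·ẍ + m·l·cosθ·θ̈ − m·l·sinθ·θ̇² = -15.316916 + 1.805344 − -0.000211 = -13.511360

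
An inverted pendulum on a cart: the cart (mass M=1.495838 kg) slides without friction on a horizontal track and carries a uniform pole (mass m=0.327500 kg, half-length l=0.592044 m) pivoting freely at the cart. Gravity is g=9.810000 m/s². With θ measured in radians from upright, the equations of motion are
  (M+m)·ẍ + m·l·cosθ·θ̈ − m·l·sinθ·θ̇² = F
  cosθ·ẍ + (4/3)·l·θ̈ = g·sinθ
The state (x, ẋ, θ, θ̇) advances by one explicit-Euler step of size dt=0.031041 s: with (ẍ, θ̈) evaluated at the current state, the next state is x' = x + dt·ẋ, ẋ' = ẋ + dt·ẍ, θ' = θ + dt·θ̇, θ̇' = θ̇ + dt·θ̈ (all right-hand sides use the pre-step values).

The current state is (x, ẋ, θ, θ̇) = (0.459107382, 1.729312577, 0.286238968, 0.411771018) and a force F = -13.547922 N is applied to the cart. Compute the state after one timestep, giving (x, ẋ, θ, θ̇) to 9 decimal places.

(0.512786974, 1.453526180, 0.299020752, 0.855838390)

sinθ=0.282346225, cosθ=0.959312571
temp = (F + m·l·θ̇²·sinθ)/(M+m) = (-13.547922 + 0.009282369)/1.823338 = -7.425194687
θ̈ = (g·sinθ − cosθ·temp)/(l·(4/3 − m·cos²θ/(M+m))) = 14.305833303
ẍ = temp − m·l·θ̈·cosθ/(M+m) = -8.884584805
Euler: x'=0.459107382+0.031041·1.729312577=0.512786974, ẋ'=1.729312577+0.031041·-8.884584805=1.453526180
       θ'=0.286238968+0.031041·0.411771018=0.299020752, θ̇'=0.411771018+0.031041·14.305833303=0.855838390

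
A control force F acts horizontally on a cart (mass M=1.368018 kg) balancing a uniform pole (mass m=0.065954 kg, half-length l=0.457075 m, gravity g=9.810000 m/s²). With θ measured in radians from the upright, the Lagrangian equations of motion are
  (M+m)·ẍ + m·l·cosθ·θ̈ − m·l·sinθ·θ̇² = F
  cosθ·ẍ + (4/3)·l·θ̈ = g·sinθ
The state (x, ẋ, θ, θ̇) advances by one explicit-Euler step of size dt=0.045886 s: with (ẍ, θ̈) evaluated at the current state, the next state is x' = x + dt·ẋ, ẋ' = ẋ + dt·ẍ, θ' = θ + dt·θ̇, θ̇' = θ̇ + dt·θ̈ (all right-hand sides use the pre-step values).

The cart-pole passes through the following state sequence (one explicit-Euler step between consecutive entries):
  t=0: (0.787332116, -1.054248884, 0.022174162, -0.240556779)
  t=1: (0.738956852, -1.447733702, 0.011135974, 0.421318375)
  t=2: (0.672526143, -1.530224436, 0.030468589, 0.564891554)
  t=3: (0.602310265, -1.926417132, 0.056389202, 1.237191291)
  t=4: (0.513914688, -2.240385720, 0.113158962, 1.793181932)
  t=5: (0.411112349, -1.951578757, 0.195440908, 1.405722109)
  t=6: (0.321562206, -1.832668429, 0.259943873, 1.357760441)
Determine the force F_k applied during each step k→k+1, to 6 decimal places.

step 0→1:
  ẍ = (ẋ'−ẋ)/dt = (-1.447733702−-1.054248884)/0.045886 = -8.575270
  θ̈ = (θ̇'−θ̇)/dt = (0.421318375−-0.240556779)/0.045886 = 14.424338
  sinθ=0.022172, cosθ=0.999754
  F = (M+m)·ẍ + m·l·cosθ·θ̈ − m·l·sinθ·θ̇² = -12.296696 + 0.434728 − 0.000039 = -11.862007
step 1→2:
  ẍ = (ẋ'−ẋ)/dt = (-1.530224436−-1.447733702)/0.045886 = -1.797732
  θ̈ = (θ̇'−θ̇)/dt = (0.564891554−0.421318375)/0.045886 = 3.128910
  sinθ=0.011136, cosθ=0.999938
  F = (M+m)·ẍ + m·l·cosθ·θ̈ − m·l·sinθ·θ̇² = -2.577897 + 0.094318 − 0.000060 = -2.483639
step 2→3:
  ẍ = (ẋ'−ẋ)/dt = (-1.926417132−-1.530224436)/0.045886 = -8.634283
  θ̈ = (θ̇'−θ̇)/dt = (1.237191291−0.564891554)/0.045886 = 14.651522
  sinθ=0.030464, cosθ=0.999536
  F = (M+m)·ẍ + m·l·cosθ·θ̈ − m·l·sinθ·θ̇² = -12.381320 + 0.441479 − 0.000293 = -11.940134
step 3→4:
  ẍ = (ẋ'−ẋ)/dt = (-2.240385720−-1.926417132)/0.045886 = -6.842361
  θ̈ = (θ̇'−θ̇)/dt = (1.793181932−1.237191291)/0.045886 = 12.116782
  sinθ=0.056359, cosθ=0.998411
  F = (M+m)·ẍ + m·l·cosθ·θ̈ − m·l·sinθ·θ̇² = -9.811754 + 0.364691 − 0.002601 = -9.449664
step 4→5:
  ẍ = (ẋ'−ẋ)/dt = (-1.951578757−-2.240385720)/0.045886 = 6.294010
  θ̈ = (θ̇'−θ̇)/dt = (1.405722109−1.793181932)/0.045886 = -8.443966
  sinθ=0.112918, cosθ=0.993604
  F = (M+m)·ẍ + m·l·cosθ·θ̈ − m·l·sinθ·θ̇² = 9.025435 + -0.252923 − 0.010946 = 8.761566
step 5→6:
  ẍ = (ẋ'−ẋ)/dt = (-1.832668429−-1.951578757)/0.045886 = 2.591429
  θ̈ = (θ̇'−θ̇)/dt = (1.357760441−1.405722109)/0.045886 = -1.045235
  sinθ=0.194199, cosθ=0.980962
  F = (M+m)·ẍ + m·l·cosθ·θ̈ − m·l·sinθ·θ̇² = 3.716037 + -0.030910 − 0.011568 = 3.673559

F_0 = -11.862007 N
F_1 = -2.483639 N
F_2 = -11.940134 N
F_3 = -9.449664 N
F_4 = 8.761566 N
F_5 = 3.673559 N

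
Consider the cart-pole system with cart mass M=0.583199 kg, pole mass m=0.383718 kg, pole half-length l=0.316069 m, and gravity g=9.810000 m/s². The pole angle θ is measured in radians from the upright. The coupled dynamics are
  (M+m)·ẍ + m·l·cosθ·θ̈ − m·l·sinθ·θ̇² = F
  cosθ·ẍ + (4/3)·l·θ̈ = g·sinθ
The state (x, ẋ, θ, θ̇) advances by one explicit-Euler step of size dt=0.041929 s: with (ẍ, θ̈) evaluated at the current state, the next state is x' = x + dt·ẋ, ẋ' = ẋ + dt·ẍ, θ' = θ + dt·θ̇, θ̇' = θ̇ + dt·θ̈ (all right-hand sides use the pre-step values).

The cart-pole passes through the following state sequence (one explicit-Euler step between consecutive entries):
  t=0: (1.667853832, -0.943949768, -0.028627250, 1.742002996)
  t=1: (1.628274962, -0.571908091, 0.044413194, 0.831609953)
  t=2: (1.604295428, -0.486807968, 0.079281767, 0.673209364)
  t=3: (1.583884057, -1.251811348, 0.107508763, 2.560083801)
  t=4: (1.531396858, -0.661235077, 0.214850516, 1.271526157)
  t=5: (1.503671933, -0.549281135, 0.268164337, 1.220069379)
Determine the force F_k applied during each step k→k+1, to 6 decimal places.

F_0 = 5.957849 N
F_1 = 1.501026 N
F_2 = -12.205238 N
F_3 = 9.828192 N
F_4 = 2.394525 N

step 0→1:
  ẍ = (ẋ'−ẋ)/dt = (-0.571908091−-0.943949768)/0.041929 = 8.873135
  θ̈ = (θ̇'−θ̇)/dt = (0.831609953−1.742002996)/0.041929 = -21.712730
  sinθ=-0.028623, cosθ=0.999590
  F = (M+m)·ẍ + m·l·cosθ·θ̈ − m·l·sinθ·θ̇² = 8.579585 + -2.632271 − -0.010534 = 5.957849
step 1→2:
  ẍ = (ẋ'−ẋ)/dt = (-0.486807968−-0.571908091)/0.041929 = 2.029624
  θ̈ = (θ̇'−θ̇)/dt = (0.673209364−0.831609953)/0.041929 = -3.777829
  sinθ=0.044399, cosθ=0.999014
  F = (M+m)·ẍ + m·l·cosθ·θ̈ − m·l·sinθ·θ̇² = 1.962478 + -0.457728 − 0.003724 = 1.501026
step 2→3:
  ẍ = (ẋ'−ẋ)/dt = (-1.251811348−-0.486807968)/0.041929 = -18.245209
  θ̈ = (θ̇'−θ̇)/dt = (2.560083801−0.673209364)/0.041929 = 45.001656
  sinθ=0.079199, cosθ=0.996859
  F = (M+m)·ẍ + m·l·cosθ·θ̈ − m·l·sinθ·θ̇² = -17.641603 + 5.440718 − 0.004353 = -12.205238
step 3→4:
  ẍ = (ẋ'−ẋ)/dt = (-0.661235077−-1.251811348)/0.041929 = 14.085150
  θ̈ = (θ̇'−θ̇)/dt = (1.271526157−2.560083801)/0.041929 = -30.731895
  sinθ=0.107302, cosθ=0.994226
  F = (M+m)·ẍ + m·l·cosθ·θ̈ − m·l·sinθ·θ̇² = 13.619171 + -3.705687 − 0.085292 = 9.828192
step 4→5:
  ẍ = (ẋ'−ẋ)/dt = (-0.549281135−-0.661235077)/0.041929 = 2.670084
  θ̈ = (θ̇'−θ̇)/dt = (1.220069379−1.271526157)/0.041929 = -1.227236
  sinθ=0.213201, cosθ=0.977008
  F = (M+m)·ẍ + m·l·cosθ·θ̈ − m·l·sinθ·θ̇² = 2.581749 + -0.145419 − 0.041806 = 2.394525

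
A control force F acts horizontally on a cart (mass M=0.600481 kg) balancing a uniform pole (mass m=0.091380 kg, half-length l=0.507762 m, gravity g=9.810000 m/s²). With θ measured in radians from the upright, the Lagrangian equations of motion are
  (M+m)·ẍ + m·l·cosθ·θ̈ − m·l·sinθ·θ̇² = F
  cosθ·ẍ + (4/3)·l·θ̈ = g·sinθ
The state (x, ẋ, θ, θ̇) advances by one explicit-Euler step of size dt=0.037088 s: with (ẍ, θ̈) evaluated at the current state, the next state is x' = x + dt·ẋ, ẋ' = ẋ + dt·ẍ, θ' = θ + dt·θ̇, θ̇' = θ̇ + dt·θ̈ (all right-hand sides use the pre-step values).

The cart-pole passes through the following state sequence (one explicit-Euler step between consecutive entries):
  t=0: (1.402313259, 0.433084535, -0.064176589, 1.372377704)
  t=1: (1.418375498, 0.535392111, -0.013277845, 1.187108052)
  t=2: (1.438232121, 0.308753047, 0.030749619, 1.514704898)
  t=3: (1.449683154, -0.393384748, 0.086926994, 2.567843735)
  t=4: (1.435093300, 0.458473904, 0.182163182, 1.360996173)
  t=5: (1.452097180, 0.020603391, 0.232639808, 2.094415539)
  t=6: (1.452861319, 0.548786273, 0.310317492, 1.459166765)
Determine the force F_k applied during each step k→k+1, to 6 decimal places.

step 0→1:
  ẍ = (ẋ'−ẋ)/dt = (0.535392111−0.433084535)/0.037088 = 2.758509
  θ̈ = (θ̇'−θ̇)/dt = (1.187108052−1.372377704)/0.037088 = -4.995407
  sinθ=-0.064133, cosθ=0.997941
  F = (M+m)·ẍ + m·l·cosθ·θ̈ − m·l·sinθ·θ̇² = 1.908505 + -0.231306 − -0.005605 = 1.682803
step 1→2:
  ẍ = (ẋ'−ẋ)/dt = (0.308753047−0.535392111)/0.037088 = -6.110846
  θ̈ = (θ̇'−θ̇)/dt = (1.514704898−1.187108052)/0.037088 = 8.832961
  sinθ=-0.013277, cosθ=0.999912
  F = (M+m)·ẍ + m·l·cosθ·θ̈ − m·l·sinθ·θ̇² = -4.227856 + 0.409807 − -0.000868 = -3.817181
step 2→3:
  ẍ = (ẋ'−ẋ)/dt = (-0.393384748−0.308753047)/0.037088 = -18.931670
  θ̈ = (θ̇'−θ̇)/dt = (2.567843735−1.514704898)/0.037088 = 28.395676
  sinθ=0.030745, cosθ=0.999527
  F = (M+m)·ẍ + m·l·cosθ·θ̈ − m·l·sinθ·θ̇² = -13.098084 + 1.316916 − 0.003273 = -11.784441
step 3→4:
  ẍ = (ẋ'−ẋ)/dt = (0.458473904−-0.393384748)/0.037088 = 22.968579
  θ̈ = (θ̇'−θ̇)/dt = (1.360996173−2.567843735)/0.037088 = -32.540109
  sinθ=0.086818, cosθ=0.996224
  F = (M+m)·ẍ + m·l·cosθ·θ̈ − m·l·sinθ·θ̇² = 15.891064 + -1.504137 − 0.026562 = 14.360365
step 4→5:
  ẍ = (ẋ'−ẋ)/dt = (0.020603391−0.458473904)/0.037088 = -11.806258
  θ̈ = (θ̇'−θ̇)/dt = (2.094415539−1.360996173)/0.037088 = 19.775112
  sinθ=0.181157, cosθ=0.983454
  F = (M+m)·ẍ + m·l·cosθ·θ̈ − m·l·sinθ·θ̇² = -8.168290 + 0.902370 − 0.015570 = -7.281490
step 5→6:
  ẍ = (ẋ'−ẋ)/dt = (0.548786273−0.020603391)/0.037088 = 14.241342
  θ̈ = (θ̇'−θ̇)/dt = (1.459166765−2.094415539)/0.037088 = -17.128149
  sinθ=0.230547, cosθ=0.973061
  F = (M+m)·ẍ + m·l·cosθ·θ̈ − m·l·sinθ·θ̇² = 9.853029 + -0.773325 − 0.046924 = 9.032780

F_0 = 1.682803 N
F_1 = -3.817181 N
F_2 = -11.784441 N
F_3 = 14.360365 N
F_4 = -7.281490 N
F_5 = 9.032780 N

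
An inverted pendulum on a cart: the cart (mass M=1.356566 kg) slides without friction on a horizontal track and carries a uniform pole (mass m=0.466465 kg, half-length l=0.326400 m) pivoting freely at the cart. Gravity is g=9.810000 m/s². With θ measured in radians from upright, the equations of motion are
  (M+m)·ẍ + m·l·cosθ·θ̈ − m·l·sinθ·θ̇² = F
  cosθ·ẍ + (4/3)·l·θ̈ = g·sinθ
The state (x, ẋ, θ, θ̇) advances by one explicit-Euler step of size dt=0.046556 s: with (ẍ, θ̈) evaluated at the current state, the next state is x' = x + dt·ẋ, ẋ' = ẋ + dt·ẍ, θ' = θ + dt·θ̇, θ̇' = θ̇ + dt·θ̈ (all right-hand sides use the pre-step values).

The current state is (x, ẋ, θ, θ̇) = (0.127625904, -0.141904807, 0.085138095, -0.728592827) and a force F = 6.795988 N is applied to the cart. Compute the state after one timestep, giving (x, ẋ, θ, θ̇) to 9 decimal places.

(0.121019384, 0.063539199, 0.051217727, -1.109711952)

sinθ=0.085035278, cosθ=0.996377941
temp = (F + m·l·θ̇²·sinθ)/(M+m) = (6.795988 + 0.006872870)/1.823031 = 3.731621059
θ̈ = (g·sinθ − cosθ·temp)/(l·(4/3 − m·cos²θ/(M+m))) = -8.186251493
ẍ = temp − m·l·θ̈·cosθ/(M+m) = 4.412836284
Euler: x'=0.127625904+0.046556·-0.141904807=0.121019384, ẋ'=-0.141904807+0.046556·4.412836284=0.063539199
       θ'=0.085138095+0.046556·-0.728592827=0.051217727, θ̇'=-0.728592827+0.046556·-8.186251493=-1.109711952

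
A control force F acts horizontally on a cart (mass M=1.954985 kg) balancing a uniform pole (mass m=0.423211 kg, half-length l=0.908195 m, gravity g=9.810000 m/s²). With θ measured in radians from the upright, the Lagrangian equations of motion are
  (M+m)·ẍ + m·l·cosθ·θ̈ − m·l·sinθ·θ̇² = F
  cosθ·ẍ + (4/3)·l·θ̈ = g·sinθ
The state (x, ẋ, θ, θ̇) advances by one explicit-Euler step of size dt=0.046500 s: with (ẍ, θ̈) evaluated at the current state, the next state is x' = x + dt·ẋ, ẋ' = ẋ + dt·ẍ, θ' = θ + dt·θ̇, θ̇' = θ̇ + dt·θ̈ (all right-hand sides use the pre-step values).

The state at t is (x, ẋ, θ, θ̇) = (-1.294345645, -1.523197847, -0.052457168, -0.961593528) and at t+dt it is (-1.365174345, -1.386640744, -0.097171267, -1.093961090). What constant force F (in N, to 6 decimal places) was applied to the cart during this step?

ẍ = (ẋ'−ẋ)/dt = (-1.386640744−-1.523197847)/0.046500 = 2.936712
θ̈ = (θ̇'−θ̇)/dt = (-1.093961090−-0.961593528)/0.046500 = -2.846614
sinθ=-0.052433, cosθ=0.998624
F = (M+m)·ẍ + m·l·cosθ·θ̈ − m·l·sinθ·θ̇² = 6.984076 + -1.092614 − -0.018635 = 5.910097

F = 5.910097 N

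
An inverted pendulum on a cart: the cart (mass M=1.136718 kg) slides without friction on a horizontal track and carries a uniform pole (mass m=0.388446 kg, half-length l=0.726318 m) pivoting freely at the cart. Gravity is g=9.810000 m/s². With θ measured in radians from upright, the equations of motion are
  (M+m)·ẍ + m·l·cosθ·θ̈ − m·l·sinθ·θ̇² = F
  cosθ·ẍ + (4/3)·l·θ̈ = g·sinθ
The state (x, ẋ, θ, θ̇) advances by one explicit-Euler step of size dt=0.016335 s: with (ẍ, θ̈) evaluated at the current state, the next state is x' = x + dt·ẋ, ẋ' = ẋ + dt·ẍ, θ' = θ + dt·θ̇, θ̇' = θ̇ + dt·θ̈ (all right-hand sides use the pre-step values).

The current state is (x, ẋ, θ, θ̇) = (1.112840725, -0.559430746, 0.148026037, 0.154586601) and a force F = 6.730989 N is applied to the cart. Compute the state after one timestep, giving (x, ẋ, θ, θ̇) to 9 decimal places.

(1.103702424, -0.476250943, 0.150551209, 0.094038680)

sinθ=0.147486045, cosθ=0.989064137
temp = (F + m·l·θ̇²·sinθ)/(M+m) = (6.730989 + 0.000994379)/1.525164 = 4.413940651
θ̈ = (g·sinθ − cosθ·temp)/(l·(4/3 − m·cos²θ/(M+m))) = -3.706637351
ẍ = temp − m·l·θ̈·cosθ/(M+m) = 5.092121416
Euler: x'=1.112840725+0.016335·-0.559430746=1.103702424, ẋ'=-0.559430746+0.016335·5.092121416=-0.476250943
       θ'=0.148026037+0.016335·0.154586601=0.150551209, θ̇'=0.154586601+0.016335·-3.706637351=0.094038680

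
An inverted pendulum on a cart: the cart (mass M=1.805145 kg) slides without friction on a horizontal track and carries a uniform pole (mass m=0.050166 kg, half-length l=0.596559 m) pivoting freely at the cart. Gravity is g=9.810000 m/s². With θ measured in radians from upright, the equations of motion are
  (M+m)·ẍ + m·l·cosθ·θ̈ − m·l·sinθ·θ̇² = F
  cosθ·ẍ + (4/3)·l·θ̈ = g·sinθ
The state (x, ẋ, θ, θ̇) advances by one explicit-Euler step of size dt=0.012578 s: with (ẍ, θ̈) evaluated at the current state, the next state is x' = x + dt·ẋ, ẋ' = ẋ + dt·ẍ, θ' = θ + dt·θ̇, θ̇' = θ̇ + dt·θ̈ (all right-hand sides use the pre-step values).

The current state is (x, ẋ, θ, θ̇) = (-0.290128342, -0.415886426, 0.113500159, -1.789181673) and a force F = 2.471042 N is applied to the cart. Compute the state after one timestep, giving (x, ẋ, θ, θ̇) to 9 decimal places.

(-0.295359361, -0.399004152, 0.090995832, -1.792700471)

sinθ=0.113256626, cosθ=0.993565769
temp = (F + m·l·θ̇²·sinθ)/(M+m) = (2.471042 + 0.010850141)/1.855311 = 1.337722970
θ̈ = (g·sinθ − cosθ·temp)/(l·(4/3 − m·cos²θ/(M+m))) = -0.279758152
ẍ = temp − m·l·θ̈·cosθ/(M+m) = 1.342206556
Euler: x'=-0.290128342+0.012578·-0.415886426=-0.295359361, ẋ'=-0.415886426+0.012578·1.342206556=-0.399004152
       θ'=0.113500159+0.012578·-1.789181673=0.090995832, θ̇'=-1.789181673+0.012578·-0.279758152=-1.792700471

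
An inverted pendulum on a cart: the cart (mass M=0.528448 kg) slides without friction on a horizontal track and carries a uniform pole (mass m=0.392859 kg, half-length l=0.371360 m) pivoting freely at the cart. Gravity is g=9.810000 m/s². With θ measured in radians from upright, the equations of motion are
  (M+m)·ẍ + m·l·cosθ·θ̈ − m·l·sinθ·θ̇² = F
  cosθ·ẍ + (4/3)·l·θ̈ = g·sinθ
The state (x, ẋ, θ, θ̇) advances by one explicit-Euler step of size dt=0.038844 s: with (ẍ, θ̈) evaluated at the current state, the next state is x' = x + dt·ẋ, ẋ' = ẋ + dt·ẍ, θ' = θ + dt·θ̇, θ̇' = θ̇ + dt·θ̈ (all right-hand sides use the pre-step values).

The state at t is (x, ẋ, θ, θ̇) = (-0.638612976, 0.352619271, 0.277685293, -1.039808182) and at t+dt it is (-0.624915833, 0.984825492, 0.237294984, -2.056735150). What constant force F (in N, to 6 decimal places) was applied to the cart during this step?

ẍ = (ẋ'−ẋ)/dt = (0.984825492−0.352619271)/0.038844 = 16.275518
θ̈ = (θ̇'−θ̇)/dt = (-2.056735150−-1.039808182)/0.038844 = -26.179770
sinθ=0.274130, cosθ=0.961693
F = (M+m)·ẍ + m·l·cosθ·θ̈ − m·l·sinθ·θ̇² = 14.994749 + -3.673110 − 0.043241 = 11.278398

F = 11.278398 N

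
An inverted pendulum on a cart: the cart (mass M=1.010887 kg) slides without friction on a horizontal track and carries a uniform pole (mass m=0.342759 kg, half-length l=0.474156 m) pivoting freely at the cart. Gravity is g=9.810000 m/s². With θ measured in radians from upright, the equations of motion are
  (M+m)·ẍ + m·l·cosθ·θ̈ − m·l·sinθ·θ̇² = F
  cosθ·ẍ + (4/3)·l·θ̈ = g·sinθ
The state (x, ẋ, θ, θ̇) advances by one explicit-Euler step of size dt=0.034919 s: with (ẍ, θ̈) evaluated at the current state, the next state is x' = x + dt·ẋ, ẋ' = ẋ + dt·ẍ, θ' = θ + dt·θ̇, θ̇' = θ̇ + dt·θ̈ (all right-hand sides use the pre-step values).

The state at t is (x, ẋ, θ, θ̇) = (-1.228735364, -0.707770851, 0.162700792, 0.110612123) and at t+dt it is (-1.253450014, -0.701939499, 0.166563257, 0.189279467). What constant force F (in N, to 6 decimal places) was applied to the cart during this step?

ẍ = (ẋ'−ẋ)/dt = (-0.701939499−-0.707770851)/0.034919 = 0.166997
θ̈ = (θ̇'−θ̇)/dt = (0.189279467−0.110612123)/0.034919 = 2.252852
sinθ=0.161984, cosθ=0.986793
F = (M+m)·ẍ + m·l·cosθ·θ̈ − m·l·sinθ·θ̇² = 0.226054 + 0.361301 − 0.000322 = 0.587033

F = 0.587033 N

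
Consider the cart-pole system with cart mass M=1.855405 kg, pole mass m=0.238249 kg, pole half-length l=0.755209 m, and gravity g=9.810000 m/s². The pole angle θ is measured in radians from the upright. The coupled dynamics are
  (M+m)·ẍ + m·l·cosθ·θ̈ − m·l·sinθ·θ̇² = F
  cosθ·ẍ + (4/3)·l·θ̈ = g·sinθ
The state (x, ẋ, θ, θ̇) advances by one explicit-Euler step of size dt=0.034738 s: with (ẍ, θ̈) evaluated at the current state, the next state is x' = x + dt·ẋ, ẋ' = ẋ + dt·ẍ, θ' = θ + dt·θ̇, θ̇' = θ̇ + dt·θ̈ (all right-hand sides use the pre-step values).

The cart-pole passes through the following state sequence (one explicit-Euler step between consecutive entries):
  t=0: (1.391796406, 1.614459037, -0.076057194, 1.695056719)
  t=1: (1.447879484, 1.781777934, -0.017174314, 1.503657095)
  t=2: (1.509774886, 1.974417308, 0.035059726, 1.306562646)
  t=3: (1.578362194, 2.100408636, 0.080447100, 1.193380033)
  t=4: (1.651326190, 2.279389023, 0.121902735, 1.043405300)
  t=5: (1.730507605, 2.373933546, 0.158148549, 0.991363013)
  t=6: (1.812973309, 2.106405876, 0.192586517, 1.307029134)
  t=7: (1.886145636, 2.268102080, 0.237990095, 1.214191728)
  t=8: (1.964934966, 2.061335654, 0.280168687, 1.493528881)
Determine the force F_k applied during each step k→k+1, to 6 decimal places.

step 0→1:
  ẍ = (ẋ'−ẋ)/dt = (1.781777934−1.614459037)/0.034738 = 4.816596
  θ̈ = (θ̇'−θ̇)/dt = (1.503657095−1.695056719)/0.034738 = -5.509806
  sinθ=-0.075984, cosθ=0.997109
  F = (M+m)·ẍ + m·l·cosθ·θ̈ − m·l·sinθ·θ̇² = 10.084285 + -0.988501 − -0.039282 = 9.135065
step 1→2:
  ẍ = (ẋ'−ẋ)/dt = (1.974417308−1.781777934)/0.034738 = 5.545494
  θ̈ = (θ̇'−θ̇)/dt = (1.306562646−1.503657095)/0.034738 = -5.673742
  sinθ=-0.017173, cosθ=0.999853
  F = (M+m)·ẍ + m·l·cosθ·θ̈ − m·l·sinθ·θ̇² = 11.610346 + -1.020713 − -0.006986 = 10.596619
step 2→3:
  ẍ = (ẋ'−ẋ)/dt = (2.100408636−1.974417308)/0.034738 = 3.626902
  θ̈ = (θ̇'−θ̇)/dt = (1.193380033−1.306562646)/0.034738 = -3.258179
  sinθ=0.035053, cosθ=0.999385
  F = (M+m)·ẍ + m·l·cosθ·θ̈ − m·l·sinθ·θ̇² = 7.593478 + -0.585877 − 0.010767 = 6.996835
step 3→4:
  ẍ = (ẋ'−ẋ)/dt = (2.279389023−2.100408636)/0.034738 = 5.152294
  θ̈ = (θ̇'−θ̇)/dt = (1.043405300−1.193380033)/0.034738 = -4.317311
  sinθ=0.080360, cosθ=0.996766
  F = (M+m)·ẍ + m·l·cosθ·θ̈ − m·l·sinθ·θ̇² = 10.787121 + -0.774292 − 0.020592 = 9.992237
step 4→5:
  ẍ = (ẋ'−ẋ)/dt = (2.373933546−2.279389023)/0.034738 = 2.721646
  θ̈ = (θ̇'−θ̇)/dt = (0.991363013−1.043405300)/0.034738 = -1.498137
  sinθ=0.121601, cosθ=0.992579
  F = (M+m)·ẍ + m·l·cosθ·θ̈ − m·l·sinθ·θ̇² = 5.698184 + -0.267556 − 0.023820 = 5.406808
step 5→6:
  ẍ = (ẋ'−ẋ)/dt = (2.106405876−2.373933546)/0.034738 = -7.701297
  θ̈ = (θ̇'−θ̇)/dt = (1.307029134−0.991363013)/0.034738 = 9.087055
  sinθ=0.157490, cosθ=0.987521
  F = (M+m)·ẍ + m·l·cosθ·θ̈ − m·l·sinθ·θ̇² = -16.123852 + 1.614610 − 0.027849 = -14.537092
step 6→7:
  ẍ = (ẋ'−ẋ)/dt = (2.268102080−2.106405876)/0.034738 = 4.654736
  θ̈ = (θ̇'−θ̇)/dt = (1.214191728−1.307029134)/0.034738 = -2.672503
  sinθ=0.191398, cosθ=0.981512
  F = (M+m)·ẍ + m·l·cosθ·θ̈ − m·l·sinθ·θ̇² = 9.745406 + -0.471968 − 0.058831 = 9.214607
step 7→8:
  ẍ = (ẋ'−ẋ)/dt = (2.061335654−2.268102080)/0.034738 = -5.952168
  θ̈ = (θ̇'−θ̇)/dt = (1.493528881−1.214191728)/0.034738 = 8.041256
  sinθ=0.235750, cosθ=0.971814
  F = (M+m)·ẍ + m·l·cosθ·θ̈ − m·l·sinθ·θ̇² = -12.461781 + 1.406064 − 0.062535 = -11.118252

F_0 = 9.135065 N
F_1 = 10.596619 N
F_2 = 6.996835 N
F_3 = 9.992237 N
F_4 = 5.406808 N
F_5 = -14.537092 N
F_6 = 9.214607 N
F_7 = -11.118252 N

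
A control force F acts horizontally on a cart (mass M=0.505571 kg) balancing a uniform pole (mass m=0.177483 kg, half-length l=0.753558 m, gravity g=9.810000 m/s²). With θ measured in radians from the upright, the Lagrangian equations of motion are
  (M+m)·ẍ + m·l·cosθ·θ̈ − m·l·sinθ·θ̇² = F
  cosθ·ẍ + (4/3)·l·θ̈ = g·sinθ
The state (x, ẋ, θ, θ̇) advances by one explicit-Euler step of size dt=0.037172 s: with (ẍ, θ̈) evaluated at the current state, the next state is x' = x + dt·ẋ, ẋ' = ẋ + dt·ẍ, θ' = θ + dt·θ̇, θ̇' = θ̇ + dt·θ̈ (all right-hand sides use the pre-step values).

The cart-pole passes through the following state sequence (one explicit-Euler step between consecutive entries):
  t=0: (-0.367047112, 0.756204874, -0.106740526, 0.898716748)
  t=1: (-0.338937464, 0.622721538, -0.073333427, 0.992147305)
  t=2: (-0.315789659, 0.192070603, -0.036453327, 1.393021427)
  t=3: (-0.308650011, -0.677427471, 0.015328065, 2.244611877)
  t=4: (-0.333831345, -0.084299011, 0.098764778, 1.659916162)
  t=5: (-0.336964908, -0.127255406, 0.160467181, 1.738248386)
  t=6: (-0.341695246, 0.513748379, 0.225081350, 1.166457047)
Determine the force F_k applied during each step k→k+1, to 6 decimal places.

F_0 = -2.107067 N
F_1 = -6.465323 N
F_2 = -12.906040 N
F_3 = 8.785232 N
F_4 = -0.545218 N
F_5 = 9.683338 N

step 0→1:
  ẍ = (ẋ'−ẋ)/dt = (0.622721538−0.756204874)/0.037172 = -3.590965
  θ̈ = (θ̇'−θ̇)/dt = (0.992147305−0.898716748)/0.037172 = 2.513466
  sinθ=-0.106538, cosθ=0.994309
  F = (M+m)·ẍ + m·l·cosθ·θ̈ − m·l·sinθ·θ̇² = -2.452823 + 0.334247 − -0.011509 = -2.107067
step 1→2:
  ẍ = (ẋ'−ẋ)/dt = (0.192070603−0.622721538)/0.037172 = -11.585358
  θ̈ = (θ̇'−θ̇)/dt = (1.393021427−0.992147305)/0.037172 = 10.784303
  sinθ=-0.073268, cosθ=0.997312
  F = (M+m)·ẍ + m·l·cosθ·θ̈ − m·l·sinθ·θ̇² = -7.913425 + 1.438456 − -0.009646 = -6.465323
step 2→3:
  ẍ = (ẋ'−ẋ)/dt = (-0.677427471−0.192070603)/0.037172 = -23.391210
  θ̈ = (θ̇'−θ̇)/dt = (2.244611877−1.393021427)/0.037172 = 22.909460
  sinθ=-0.036445, cosθ=0.999336
  F = (M+m)·ẍ + m·l·cosθ·θ̈ − m·l·sinθ·θ̇² = -15.977460 + 3.061961 − -0.009459 = -12.906040
step 3→4:
  ẍ = (ẋ'−ẋ)/dt = (-0.084299011−-0.677427471)/0.037172 = 15.956324
  θ̈ = (θ̇'−θ̇)/dt = (1.659916162−2.244611877)/0.037172 = -15.729466
  sinθ=0.015327, cosθ=0.999883
  F = (M+m)·ẍ + m·l·cosθ·θ̈ − m·l·sinθ·θ̇² = 10.899031 + -2.103470 − 0.010328 = 8.785232
step 4→5:
  ẍ = (ẋ'−ẋ)/dt = (-0.127255406−-0.084299011)/0.037172 = -1.155612
  θ̈ = (θ̇'−θ̇)/dt = (1.738248386−1.659916162)/0.037172 = 2.107291
  sinθ=0.098604, cosθ=0.995127
  F = (M+m)·ẍ + m·l·cosθ·θ̈ − m·l·sinθ·θ̇² = -0.789345 + 0.280464 − 0.036336 = -0.545218
step 5→6:
  ẍ = (ẋ'−ẋ)/dt = (0.513748379−-0.127255406)/0.037172 = 17.244264
  θ̈ = (θ̇'−θ̇)/dt = (1.166457047−1.738248386)/0.037172 = -15.382313
  sinθ=0.159779, cosθ=0.987153
  F = (M+m)·ẍ + m·l·cosθ·θ̈ − m·l·sinθ·θ̇² = 11.778764 + -2.030857 − 0.064568 = 9.683338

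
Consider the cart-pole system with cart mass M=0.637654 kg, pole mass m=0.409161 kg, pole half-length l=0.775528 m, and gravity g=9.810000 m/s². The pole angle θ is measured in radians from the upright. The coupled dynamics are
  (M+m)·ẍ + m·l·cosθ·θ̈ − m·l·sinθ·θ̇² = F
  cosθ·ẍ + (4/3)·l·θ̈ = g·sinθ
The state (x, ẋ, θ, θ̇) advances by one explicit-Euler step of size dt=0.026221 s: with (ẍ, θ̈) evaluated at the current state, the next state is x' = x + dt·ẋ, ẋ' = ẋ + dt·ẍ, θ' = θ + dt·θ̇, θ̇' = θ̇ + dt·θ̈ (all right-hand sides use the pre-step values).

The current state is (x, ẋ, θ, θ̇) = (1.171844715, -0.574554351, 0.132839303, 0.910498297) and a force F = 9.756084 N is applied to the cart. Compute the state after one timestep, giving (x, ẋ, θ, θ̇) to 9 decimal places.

(1.156779325, -0.244008410, 0.156713479, 0.626597337)

sinθ=0.132448961, cosθ=0.991189827
temp = (F + m·l·θ̇²·sinθ)/(M+m) = (9.756084 + 0.034841636)/1.046815 = 9.353062037
θ̈ = (g·sinθ − cosθ·temp)/(l·(4/3 − m·cos²θ/(M+m))) = -10.827236169
ẍ = temp − m·l·θ̈·cosθ/(M+m) = 12.606153115
Euler: x'=1.171844715+0.026221·-0.574554351=1.156779325, ẋ'=-0.574554351+0.026221·12.606153115=-0.244008410
       θ'=0.132839303+0.026221·0.910498297=0.156713479, θ̇'=0.910498297+0.026221·-10.827236169=0.626597337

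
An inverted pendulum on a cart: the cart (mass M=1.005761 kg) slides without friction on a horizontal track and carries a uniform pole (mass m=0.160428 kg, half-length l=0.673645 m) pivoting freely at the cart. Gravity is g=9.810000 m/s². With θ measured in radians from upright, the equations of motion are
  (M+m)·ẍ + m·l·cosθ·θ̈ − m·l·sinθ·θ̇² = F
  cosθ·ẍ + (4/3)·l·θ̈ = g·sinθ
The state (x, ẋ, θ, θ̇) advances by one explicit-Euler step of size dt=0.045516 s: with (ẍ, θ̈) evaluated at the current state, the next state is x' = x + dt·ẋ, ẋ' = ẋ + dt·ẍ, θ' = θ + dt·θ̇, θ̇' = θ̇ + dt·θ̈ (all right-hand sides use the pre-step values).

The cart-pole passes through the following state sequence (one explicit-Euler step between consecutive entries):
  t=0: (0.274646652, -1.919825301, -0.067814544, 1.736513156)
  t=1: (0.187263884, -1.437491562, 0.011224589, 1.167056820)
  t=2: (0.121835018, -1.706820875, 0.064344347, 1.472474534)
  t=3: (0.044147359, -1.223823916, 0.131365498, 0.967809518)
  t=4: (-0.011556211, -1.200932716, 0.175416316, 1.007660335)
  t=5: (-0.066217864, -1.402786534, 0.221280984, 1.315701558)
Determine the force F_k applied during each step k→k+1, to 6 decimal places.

F_0 = 11.031217 N
F_1 = -6.177151 N
F_2 = 11.164270 N
F_3 = 0.667053 N
F_4 = -4.470774 N

step 0→1:
  ẍ = (ẋ'−ẋ)/dt = (-1.437491562−-1.919825301)/0.045516 = 10.597015
  θ̈ = (θ̇'−θ̇)/dt = (1.167056820−1.736513156)/0.045516 = -12.511124
  sinθ=-0.067763, cosθ=0.997701
  F = (M+m)·ẍ + m·l·cosθ·θ̈ − m·l·sinθ·θ̇² = 12.358122 + -1.348988 − -0.022083 = 11.031217
step 1→2:
  ẍ = (ẋ'−ẋ)/dt = (-1.706820875−-1.437491562)/0.045516 = -5.917245
  θ̈ = (θ̇'−θ̇)/dt = (1.472474534−1.167056820)/0.045516 = 6.710118
  sinθ=0.011224, cosθ=0.999937
  F = (M+m)·ẍ + m·l·cosθ·θ̈ − m·l·sinθ·θ̇² = -6.900626 + 0.725127 − 0.001652 = -6.177151
step 2→3:
  ẍ = (ẋ'−ẋ)/dt = (-1.223823916−-1.706820875)/0.045516 = 10.611586
  θ̈ = (θ̇'−θ̇)/dt = (0.967809518−1.472474534)/0.045516 = -11.087640
  sinθ=0.064300, cosθ=0.997931
  F = (M+m)·ẍ + m·l·cosθ·θ̈ − m·l·sinθ·θ̇² = 12.375115 + -1.195778 − 0.015067 = 11.164270
step 3→4:
  ẍ = (ẋ'−ẋ)/dt = (-1.200932716−-1.223823916)/0.045516 = 0.502926
  θ̈ = (θ̇'−θ̇)/dt = (1.007660335−0.967809518)/0.045516 = 0.875534
  sinθ=0.130988, cosθ=0.991384
  F = (M+m)·ẍ + m·l·cosθ·θ̈ − m·l·sinθ·θ̇² = 0.586507 + 0.093805 − 0.013259 = 0.667053
step 4→5:
  ẍ = (ẋ'−ẋ)/dt = (-1.402786534−-1.200932716)/0.045516 = -4.434788
  θ̈ = (θ̇'−θ̇)/dt = (1.315701558−1.007660335)/0.045516 = 6.767757
  sinθ=0.174518, cosθ=0.984654
  F = (M+m)·ẍ + m·l·cosθ·θ̈ − m·l·sinθ·θ̇² = -5.171801 + 0.720178 − 0.019150 = -4.470774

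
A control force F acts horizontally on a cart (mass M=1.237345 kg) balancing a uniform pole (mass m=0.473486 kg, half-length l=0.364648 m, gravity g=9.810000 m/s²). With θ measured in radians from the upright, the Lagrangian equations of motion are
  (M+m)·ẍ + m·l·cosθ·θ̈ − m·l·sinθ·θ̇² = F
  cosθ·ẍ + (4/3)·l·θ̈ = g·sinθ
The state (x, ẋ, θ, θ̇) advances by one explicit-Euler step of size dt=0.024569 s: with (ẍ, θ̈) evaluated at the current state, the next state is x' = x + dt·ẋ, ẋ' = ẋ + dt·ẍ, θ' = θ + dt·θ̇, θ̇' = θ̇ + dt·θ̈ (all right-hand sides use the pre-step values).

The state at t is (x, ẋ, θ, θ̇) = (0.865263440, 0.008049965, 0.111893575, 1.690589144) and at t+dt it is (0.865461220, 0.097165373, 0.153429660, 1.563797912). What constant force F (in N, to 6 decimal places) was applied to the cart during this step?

ẍ = (ẋ'−ẋ)/dt = (0.097165373−0.008049965)/0.024569 = 3.627148
θ̈ = (θ̇'−θ̇)/dt = (1.563797912−1.690589144)/0.024569 = -5.160618
sinθ=0.111660, cosθ=0.993746
F = (M+m)·ẍ + m·l·cosθ·θ̈ − m·l·sinθ·θ̇² = 6.205438 + -0.885438 − 0.055101 = 5.264899

F = 5.264899 N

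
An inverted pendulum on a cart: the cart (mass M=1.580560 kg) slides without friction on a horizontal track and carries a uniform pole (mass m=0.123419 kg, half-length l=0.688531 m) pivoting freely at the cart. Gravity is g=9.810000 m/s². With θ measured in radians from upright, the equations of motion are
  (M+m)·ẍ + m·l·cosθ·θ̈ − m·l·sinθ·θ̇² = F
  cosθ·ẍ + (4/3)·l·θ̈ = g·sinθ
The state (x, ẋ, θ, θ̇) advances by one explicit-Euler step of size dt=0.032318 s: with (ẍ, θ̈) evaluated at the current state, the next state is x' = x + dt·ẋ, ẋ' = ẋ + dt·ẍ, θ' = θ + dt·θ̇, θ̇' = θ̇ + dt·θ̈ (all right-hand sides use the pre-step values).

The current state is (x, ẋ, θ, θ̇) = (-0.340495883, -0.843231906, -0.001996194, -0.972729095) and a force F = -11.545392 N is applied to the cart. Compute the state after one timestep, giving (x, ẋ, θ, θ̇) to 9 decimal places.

(-0.367747452, -1.074749273, -0.033432853, -0.721232757)

sinθ=-0.001996193, cosθ=0.999998008
temp = (F + m·l·θ̇²·sinθ)/(M+m) = (-11.545392 + -0.000160506)/1.703979 = -6.775642485
θ̈ = (g·sinθ − cosθ·temp)/(l·(4/3 − m·cos²θ/(M+m))) = 7.781927646
ẍ = temp − m·l·θ̈·cosθ/(M+m) = -7.163728155
Euler: x'=-0.340495883+0.032318·-0.843231906=-0.367747452, ẋ'=-0.843231906+0.032318·-7.163728155=-1.074749273
       θ'=-0.001996194+0.032318·-0.972729095=-0.033432853, θ̇'=-0.972729095+0.032318·7.781927646=-0.721232757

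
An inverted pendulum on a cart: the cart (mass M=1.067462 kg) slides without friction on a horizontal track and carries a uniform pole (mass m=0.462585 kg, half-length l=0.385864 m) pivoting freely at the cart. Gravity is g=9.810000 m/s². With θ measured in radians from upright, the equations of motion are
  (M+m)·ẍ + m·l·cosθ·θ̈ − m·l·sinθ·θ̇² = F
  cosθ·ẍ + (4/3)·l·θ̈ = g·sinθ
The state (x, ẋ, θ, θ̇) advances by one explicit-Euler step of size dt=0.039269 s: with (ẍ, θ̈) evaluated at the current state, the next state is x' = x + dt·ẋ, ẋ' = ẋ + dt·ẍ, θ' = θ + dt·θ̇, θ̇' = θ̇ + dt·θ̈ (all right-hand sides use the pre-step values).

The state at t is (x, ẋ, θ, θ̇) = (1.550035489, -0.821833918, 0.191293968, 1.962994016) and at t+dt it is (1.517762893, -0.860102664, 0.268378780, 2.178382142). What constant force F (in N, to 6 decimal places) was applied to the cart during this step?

F = -0.660670 N

ẍ = (ẋ'−ẋ)/dt = (-0.860102664−-0.821833918)/0.039269 = -0.974528
θ̈ = (θ̇'−θ̇)/dt = (2.178382142−1.962994016)/0.039269 = 5.484940
sinθ=0.190129, cosθ=0.981759
F = (M+m)·ẍ + m·l·cosθ·θ̈ − m·l·sinθ·θ̇² = -1.491074 + 0.961175 − 0.130771 = -0.660670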